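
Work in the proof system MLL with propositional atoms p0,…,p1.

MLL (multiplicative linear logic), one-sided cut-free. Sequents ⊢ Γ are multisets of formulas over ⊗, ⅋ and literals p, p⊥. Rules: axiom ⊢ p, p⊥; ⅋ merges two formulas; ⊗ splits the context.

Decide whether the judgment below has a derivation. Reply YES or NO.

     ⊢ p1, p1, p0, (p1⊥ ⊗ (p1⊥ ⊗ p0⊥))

Derivation trace:
[⊗]  ⊢ p1, p1, p0, (p1⊥ ⊗ (p1⊥ ⊗ p0⊥))
  [Ax]  ⊢ p1, p1⊥
  [⊗]  ⊢ p1, p0, (p1⊥ ⊗ p0⊥)
    [Ax]  ⊢ p1, p1⊥
    [Ax]  ⊢ p0, p0⊥

Result: YES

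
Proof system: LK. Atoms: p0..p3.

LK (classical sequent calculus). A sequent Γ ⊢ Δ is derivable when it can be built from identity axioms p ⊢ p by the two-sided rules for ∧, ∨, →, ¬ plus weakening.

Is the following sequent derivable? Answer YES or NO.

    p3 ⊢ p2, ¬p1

Enumerate valuations to refute Γ ⊢ Δ:
  v=0000: Γ:[p3=F] Δ:[p2=F, ¬p1=T] refutes=False
  v=0001: Γ:[p3=T] Δ:[p2=F, ¬p1=T] refutes=False
  v=0010: Γ:[p3=F] Δ:[p2=T, ¬p1=T] refutes=False
  v=0011: Γ:[p3=T] Δ:[p2=T, ¬p1=T] refutes=False
  v=0100: Γ:[p3=F] Δ:[p2=F, ¬p1=F] refutes=False
  v=0101: Γ:[p3=T] Δ:[p2=F, ¬p1=F] refutes=True  ← countermodel

Result: NO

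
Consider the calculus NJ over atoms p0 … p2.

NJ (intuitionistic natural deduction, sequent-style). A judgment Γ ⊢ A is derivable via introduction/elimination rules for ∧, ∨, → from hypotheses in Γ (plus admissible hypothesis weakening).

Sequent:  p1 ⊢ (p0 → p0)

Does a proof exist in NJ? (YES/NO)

Derivation trace:
[Wk] p1 ⊢ (p0 → p0)
  [→I]  ⊢ (p0 → p0)
    [Ax] p0 ⊢ p0

Result: YES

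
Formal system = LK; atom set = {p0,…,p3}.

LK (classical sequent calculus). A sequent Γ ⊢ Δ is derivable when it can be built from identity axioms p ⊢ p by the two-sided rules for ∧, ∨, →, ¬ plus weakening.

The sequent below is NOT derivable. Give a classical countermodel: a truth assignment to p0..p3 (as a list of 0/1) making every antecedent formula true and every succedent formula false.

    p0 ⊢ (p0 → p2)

Truth-table refutation:
  v=0000: Γ:[p0=F] Δ:[(p0 → p2)=T] refutes=False
  v=0001: Γ:[p0=F] Δ:[(p0 → p2)=T] refutes=False
  v=0010: Γ:[p0=F] Δ:[(p0 → p2)=T] refutes=False
  v=0011: Γ:[p0=F] Δ:[(p0 → p2)=T] refutes=False
  v=0100: Γ:[p0=F] Δ:[(p0 → p2)=T] refutes=False
  v=0101: Γ:[p0=F] Δ:[(p0 → p2)=T] refutes=False
  v=0110: Γ:[p0=F] Δ:[(p0 → p2)=T] refutes=False
  v=0111: Γ:[p0=F] Δ:[(p0 → p2)=T] refutes=False
  v=1000: Γ:[p0=T] Δ:[(p0 → p2)=F] refutes=True  ← countermodel

Result: [1, 0, 0, 0]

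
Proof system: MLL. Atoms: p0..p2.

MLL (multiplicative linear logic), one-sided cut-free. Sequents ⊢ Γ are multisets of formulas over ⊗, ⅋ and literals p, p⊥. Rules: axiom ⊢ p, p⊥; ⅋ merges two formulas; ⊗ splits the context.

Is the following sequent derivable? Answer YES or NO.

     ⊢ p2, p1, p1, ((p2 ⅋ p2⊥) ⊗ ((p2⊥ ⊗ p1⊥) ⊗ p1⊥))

Derivation (root first):
[⊗]  ⊢ p2, p1, p1, ((p2 ⅋ p2⊥) ⊗ ((p2⊥ ⊗ p1⊥) ⊗ p1⊥))
  [⅋]  ⊢ (p2 ⅋ p2⊥)
    [Ax]  ⊢ p2, p2⊥
  [⊗]  ⊢ p2, p1, p1, ((p2⊥ ⊗ p1⊥) ⊗ p1⊥)
    [⊗]  ⊢ p2, p1, (p2⊥ ⊗ p1⊥)
      [Ax]  ⊢ p2, p2⊥
      [Ax]  ⊢ p1, p1⊥
    [Ax]  ⊢ p1, p1⊥

Result: YES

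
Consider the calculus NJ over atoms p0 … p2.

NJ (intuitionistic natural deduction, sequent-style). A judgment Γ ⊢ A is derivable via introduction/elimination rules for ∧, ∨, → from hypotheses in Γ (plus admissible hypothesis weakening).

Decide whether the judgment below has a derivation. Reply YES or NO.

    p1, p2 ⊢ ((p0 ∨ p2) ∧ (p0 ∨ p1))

Derivation (root first):
[∧I] p1, p2 ⊢ ((p0 ∨ p2) ∧ (p0 ∨ p1))
  [∨I₂] p2 ⊢ (p0 ∨ p2)
    [Ax] p2 ⊢ p2
  [∨I₂] p1 ⊢ (p0 ∨ p1)
    [Ax] p1 ⊢ p1

Result: YES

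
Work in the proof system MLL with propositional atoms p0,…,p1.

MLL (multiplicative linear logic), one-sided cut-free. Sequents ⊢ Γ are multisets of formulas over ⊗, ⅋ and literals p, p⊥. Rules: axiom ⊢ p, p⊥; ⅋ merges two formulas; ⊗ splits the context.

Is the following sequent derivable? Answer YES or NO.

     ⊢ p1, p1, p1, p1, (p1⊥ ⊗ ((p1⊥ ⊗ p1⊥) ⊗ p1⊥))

Derivation (root first):
[⊗]  ⊢ p1, p1, p1, p1, (p1⊥ ⊗ ((p1⊥ ⊗ p1⊥) ⊗ p1⊥))
  [Ax]  ⊢ p1, p1⊥
  [⊗]  ⊢ p1, p1, p1, ((p1⊥ ⊗ p1⊥) ⊗ p1⊥)
    [⊗]  ⊢ p1, p1, (p1⊥ ⊗ p1⊥)
      [Ax]  ⊢ p1, p1⊥
      [Ax]  ⊢ p1, p1⊥
    [Ax]  ⊢ p1, p1⊥

Result: YES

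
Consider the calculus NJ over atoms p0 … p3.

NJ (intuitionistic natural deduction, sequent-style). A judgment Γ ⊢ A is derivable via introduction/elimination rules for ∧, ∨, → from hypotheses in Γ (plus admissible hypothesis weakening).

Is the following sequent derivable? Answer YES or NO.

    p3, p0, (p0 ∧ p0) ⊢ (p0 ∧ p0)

Proof tree:
[Wk] p3, p0, (p0 ∧ p0) ⊢ (p0 ∧ p0)
  [∧I] p3, p0 ⊢ (p0 ∧ p0)
    [Ax] p0 ⊢ p0
    [Wk] p0, p3 ⊢ p0
      [Ax] p0 ⊢ p0

Result: YES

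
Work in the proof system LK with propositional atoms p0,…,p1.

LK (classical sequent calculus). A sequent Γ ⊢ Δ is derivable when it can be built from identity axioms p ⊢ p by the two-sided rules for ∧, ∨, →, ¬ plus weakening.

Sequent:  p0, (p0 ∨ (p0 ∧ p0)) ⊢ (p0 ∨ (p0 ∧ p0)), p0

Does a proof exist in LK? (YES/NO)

Derivation trace:
[∨L] p0, (p0 ∨ (p0 ∧ p0)) ⊢ (p0 ∨ (p0 ∧ p0)), p0
  [∨R] p0 ⊢ (p0 ∨ (p0 ∧ p0))
    [∧R] p0 ⊢ p0, (p0 ∧ p0)
      [WR] p0 ⊢ p0, p0
        [Ax] p0 ⊢ p0
      [WR] p0 ⊢ p0, p0
        [Ax] p0 ⊢ p0
  [∧L] p0, (p0 ∧ p0) ⊢ p0
    [WL] p0, p0, p0 ⊢ p0
      [WL] p0, p0 ⊢ p0
        [Ax] p0 ⊢ p0

Result: YES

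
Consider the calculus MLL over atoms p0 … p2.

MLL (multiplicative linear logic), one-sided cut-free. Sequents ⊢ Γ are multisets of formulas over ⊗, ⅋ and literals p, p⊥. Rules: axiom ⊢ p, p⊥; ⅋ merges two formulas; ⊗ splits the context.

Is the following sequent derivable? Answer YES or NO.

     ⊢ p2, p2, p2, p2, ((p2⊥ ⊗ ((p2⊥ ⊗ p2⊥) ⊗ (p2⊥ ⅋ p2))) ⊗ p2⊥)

Derivation trace:
[⊗]  ⊢ p2, p2, p2, p2, ((p2⊥ ⊗ ((p2⊥ ⊗ p2⊥) ⊗ (p2⊥ ⅋ p2))) ⊗ p2⊥)
  [⊗]  ⊢ p2, p2, p2, (p2⊥ ⊗ ((p2⊥ ⊗ p2⊥) ⊗ (p2⊥ ⅋ p2)))
    [Ax]  ⊢ p2, p2⊥
    [⊗]  ⊢ p2, p2, ((p2⊥ ⊗ p2⊥) ⊗ (p2⊥ ⅋ p2))
      [⊗]  ⊢ p2, p2, (p2⊥ ⊗ p2⊥)
        [Ax]  ⊢ p2, p2⊥
        [Ax]  ⊢ p2, p2⊥
      [⅋]  ⊢ (p2⊥ ⅋ p2)
        [Ax]  ⊢ p2, p2⊥
  [Ax]  ⊢ p2, p2⊥

Result: YES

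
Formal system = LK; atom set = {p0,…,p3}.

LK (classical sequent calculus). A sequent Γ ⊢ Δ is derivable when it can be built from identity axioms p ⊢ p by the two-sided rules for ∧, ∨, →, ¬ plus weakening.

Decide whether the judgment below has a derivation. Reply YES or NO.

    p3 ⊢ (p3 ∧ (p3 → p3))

Derivation trace:
[∧R] p3 ⊢ (p3 ∧ (p3 → p3))
  [Ax] p3 ⊢ p3
  [→R]  ⊢ (p3 → p3)
    [Ax] p3 ⊢ p3

Result: YES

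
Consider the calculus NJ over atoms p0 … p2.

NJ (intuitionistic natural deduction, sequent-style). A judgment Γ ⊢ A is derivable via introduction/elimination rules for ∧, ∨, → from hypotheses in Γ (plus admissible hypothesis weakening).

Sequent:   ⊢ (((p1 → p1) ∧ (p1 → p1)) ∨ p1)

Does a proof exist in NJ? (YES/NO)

Derivation trace:
[∨I₁]  ⊢ (((p1 → p1) ∧ (p1 → p1)) ∨ p1)
  [∧I]  ⊢ ((p1 → p1) ∧ (p1 → p1))
    [→I]  ⊢ (p1 → p1)
      [Ax] p1 ⊢ p1
    [→I]  ⊢ (p1 → p1)
      [Ax] p1 ⊢ p1

Result: YES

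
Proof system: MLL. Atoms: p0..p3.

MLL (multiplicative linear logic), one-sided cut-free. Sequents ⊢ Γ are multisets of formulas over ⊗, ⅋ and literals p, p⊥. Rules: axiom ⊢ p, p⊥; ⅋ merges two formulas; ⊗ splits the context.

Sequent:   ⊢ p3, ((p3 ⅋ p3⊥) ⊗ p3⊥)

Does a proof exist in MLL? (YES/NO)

Derivation trace:
[⊗]  ⊢ p3, ((p3 ⅋ p3⊥) ⊗ p3⊥)
  [⅋]  ⊢ (p3 ⅋ p3⊥)
    [Ax]  ⊢ p3, p3⊥
  [Ax]  ⊢ p3, p3⊥

Result: YES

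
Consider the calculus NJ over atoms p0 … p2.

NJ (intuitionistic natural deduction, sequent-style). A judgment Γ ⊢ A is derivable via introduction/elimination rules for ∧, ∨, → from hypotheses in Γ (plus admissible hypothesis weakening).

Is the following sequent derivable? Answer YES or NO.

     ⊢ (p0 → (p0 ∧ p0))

Derivation (root first):
[→I]  ⊢ (p0 → (p0 ∧ p0))
  [∧I] p0 ⊢ (p0 ∧ p0)
    [Ax] p0 ⊢ p0
    [Ax] p0 ⊢ p0

Result: YES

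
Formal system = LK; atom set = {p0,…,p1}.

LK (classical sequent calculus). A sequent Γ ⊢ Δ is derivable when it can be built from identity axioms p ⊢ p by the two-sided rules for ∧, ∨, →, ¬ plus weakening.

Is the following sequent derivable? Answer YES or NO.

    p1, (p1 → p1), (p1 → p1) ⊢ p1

Derivation trace:
[→L] p1, (p1 → p1), (p1 → p1) ⊢ p1
  [→L] p1, (p1 → p1) ⊢ p1
    [Ax] p1 ⊢ p1
    [Ax] p1 ⊢ p1
  [WL] p1, p1 ⊢ p1
    [Ax] p1 ⊢ p1

Result: YES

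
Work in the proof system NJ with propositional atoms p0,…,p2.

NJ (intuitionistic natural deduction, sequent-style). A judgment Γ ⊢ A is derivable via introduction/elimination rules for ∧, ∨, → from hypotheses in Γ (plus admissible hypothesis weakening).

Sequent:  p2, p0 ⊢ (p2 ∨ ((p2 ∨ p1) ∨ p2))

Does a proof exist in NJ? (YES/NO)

Derivation (root first):
[∨I₂] p2, p0 ⊢ (p2 ∨ ((p2 ∨ p1) ∨ p2))
  [Wk] p2, p0 ⊢ ((p2 ∨ p1) ∨ p2)
    [∨I₁] p2 ⊢ ((p2 ∨ p1) ∨ p2)
      [∨I₁] p2 ⊢ (p2 ∨ p1)
        [Ax] p2 ⊢ p2

Result: YES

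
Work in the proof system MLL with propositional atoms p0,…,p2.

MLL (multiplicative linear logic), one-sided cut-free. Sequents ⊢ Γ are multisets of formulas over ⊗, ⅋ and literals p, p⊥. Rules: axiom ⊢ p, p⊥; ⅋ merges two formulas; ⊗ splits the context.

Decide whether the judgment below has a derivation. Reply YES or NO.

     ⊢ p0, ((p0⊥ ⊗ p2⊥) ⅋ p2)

Proof tree:
[⅋]  ⊢ p0, ((p0⊥ ⊗ p2⊥) ⅋ p2)
  [⊗]  ⊢ p0, p2, (p0⊥ ⊗ p2⊥)
    [Ax]  ⊢ p0, p0⊥
    [Ax]  ⊢ p2, p2⊥

Result: YES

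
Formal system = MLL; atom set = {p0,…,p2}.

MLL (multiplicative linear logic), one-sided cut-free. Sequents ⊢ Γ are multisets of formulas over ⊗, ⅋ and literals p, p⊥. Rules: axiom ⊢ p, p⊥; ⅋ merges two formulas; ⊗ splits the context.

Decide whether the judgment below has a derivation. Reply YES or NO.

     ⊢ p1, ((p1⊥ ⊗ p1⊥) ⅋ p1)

Derivation trace:
[⅋]  ⊢ p1, ((p1⊥ ⊗ p1⊥) ⅋ p1)
  [⊗]  ⊢ p1, p1, (p1⊥ ⊗ p1⊥)
    [Ax]  ⊢ p1, p1⊥
    [Ax]  ⊢ p1, p1⊥

Result: YES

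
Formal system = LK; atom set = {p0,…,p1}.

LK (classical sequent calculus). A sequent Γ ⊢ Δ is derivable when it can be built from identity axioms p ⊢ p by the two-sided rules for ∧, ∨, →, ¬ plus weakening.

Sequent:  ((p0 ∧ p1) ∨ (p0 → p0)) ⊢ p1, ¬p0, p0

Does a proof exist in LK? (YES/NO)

Derivation trace:
[∨L] ((p0 ∧ p1) ∨ (p0 → p0)) ⊢ p1, ¬p0, p0
  [∧L] (p0 ∧ p1) ⊢ p1
    [WL] p1, p0 ⊢ p1
      [Ax] p1 ⊢ p1
  [¬R] (p0 → p0) ⊢ p0, ¬p0
    [→L] p0, (p0 → p0) ⊢ p0
      [Ax] p0 ⊢ p0
      [Ax] p0 ⊢ p0

Result: YES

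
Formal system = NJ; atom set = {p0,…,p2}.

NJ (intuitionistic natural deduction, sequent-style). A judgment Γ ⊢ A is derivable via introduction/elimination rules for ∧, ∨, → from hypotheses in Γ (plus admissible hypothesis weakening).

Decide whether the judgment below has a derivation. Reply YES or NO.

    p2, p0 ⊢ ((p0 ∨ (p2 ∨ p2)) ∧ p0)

Derivation (root first):
[∧I] p2, p0 ⊢ ((p0 ∨ (p2 ∨ p2)) ∧ p0)
  [∨I₂] p2 ⊢ (p0 ∨ (p2 ∨ p2))
    [∨I₁] p2 ⊢ (p2 ∨ p2)
      [Ax] p2 ⊢ p2
  [Ax] p0 ⊢ p0

Result: YES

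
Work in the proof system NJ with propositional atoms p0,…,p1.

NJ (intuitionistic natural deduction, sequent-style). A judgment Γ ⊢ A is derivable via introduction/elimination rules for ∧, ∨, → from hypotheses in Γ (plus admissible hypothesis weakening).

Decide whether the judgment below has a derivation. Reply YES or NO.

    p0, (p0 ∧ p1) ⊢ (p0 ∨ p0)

Proof tree:
[∨I₂] p0, (p0 ∧ p1) ⊢ (p0 ∨ p0)
  [Wk] p0, (p0 ∧ p1) ⊢ p0
    [Ax] p0 ⊢ p0

Result: YES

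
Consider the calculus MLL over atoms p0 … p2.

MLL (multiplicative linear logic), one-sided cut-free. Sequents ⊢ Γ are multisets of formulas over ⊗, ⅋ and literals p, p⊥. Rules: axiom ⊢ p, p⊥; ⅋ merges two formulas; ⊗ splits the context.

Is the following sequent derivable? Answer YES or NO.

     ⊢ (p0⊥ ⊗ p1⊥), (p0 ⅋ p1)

Derivation trace:
[⅋]  ⊢ (p0⊥ ⊗ p1⊥), (p0 ⅋ p1)
  [⊗]  ⊢ p0, p1, (p0⊥ ⊗ p1⊥)
    [Ax]  ⊢ p0, p0⊥
    [Ax]  ⊢ p1, p1⊥

Result: YES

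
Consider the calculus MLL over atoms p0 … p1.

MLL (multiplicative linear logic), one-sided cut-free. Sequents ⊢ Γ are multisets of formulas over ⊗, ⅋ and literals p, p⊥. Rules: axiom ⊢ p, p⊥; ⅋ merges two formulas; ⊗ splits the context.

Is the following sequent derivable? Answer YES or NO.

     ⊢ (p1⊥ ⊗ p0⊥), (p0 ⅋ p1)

Derivation trace:
[⅋]  ⊢ (p1⊥ ⊗ p0⊥), (p0 ⅋ p1)
  [⊗]  ⊢ p1, p0, (p1⊥ ⊗ p0⊥)
    [Ax]  ⊢ p1, p1⊥
    [Ax]  ⊢ p0, p0⊥

Result: YES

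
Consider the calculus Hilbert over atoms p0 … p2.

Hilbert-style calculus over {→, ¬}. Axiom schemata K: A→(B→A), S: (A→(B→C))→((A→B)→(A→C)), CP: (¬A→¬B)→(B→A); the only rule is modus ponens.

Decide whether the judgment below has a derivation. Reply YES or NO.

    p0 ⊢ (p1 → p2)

Search for a countermodel by truth-table:
  v=000: Γ:[p0=F] Δ:[(p1 → p2)=T] refutes=False
  v=001: Γ:[p0=F] Δ:[(p1 → p2)=T] refutes=False
  v=010: Γ:[p0=F] Δ:[(p1 → p2)=F] refutes=False
  v=011: Γ:[p0=F] Δ:[(p1 → p2)=T] refutes=False
  v=100: Γ:[p0=T] Δ:[(p1 → p2)=T] refutes=False
  v=101: Γ:[p0=T] Δ:[(p1 → p2)=T] refutes=False
  v=110: Γ:[p0=T] Δ:[(p1 → p2)=F] refutes=True  ← countermodel

Result: NO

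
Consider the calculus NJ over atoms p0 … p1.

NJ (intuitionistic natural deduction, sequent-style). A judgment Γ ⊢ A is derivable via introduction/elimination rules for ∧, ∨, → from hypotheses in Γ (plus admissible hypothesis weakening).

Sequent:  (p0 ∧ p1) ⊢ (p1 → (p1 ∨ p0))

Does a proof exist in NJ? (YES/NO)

Proof tree:
[Wk] (p0 ∧ p1) ⊢ (p1 → (p1 ∨ p0))
  [→I]  ⊢ (p1 → (p1 ∨ p0))
    [∨I₁] p1 ⊢ (p1 ∨ p0)
      [Ax] p1 ⊢ p1

Result: YES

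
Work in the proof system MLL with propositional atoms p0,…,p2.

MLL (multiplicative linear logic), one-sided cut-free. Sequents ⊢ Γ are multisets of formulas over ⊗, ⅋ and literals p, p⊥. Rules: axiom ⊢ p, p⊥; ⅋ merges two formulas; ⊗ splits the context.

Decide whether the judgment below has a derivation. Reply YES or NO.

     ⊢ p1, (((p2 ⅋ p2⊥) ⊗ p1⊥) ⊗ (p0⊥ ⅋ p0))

Proof tree:
[⊗]  ⊢ p1, (((p2 ⅋ p2⊥) ⊗ p1⊥) ⊗ (p0⊥ ⅋ p0))
  [⊗]  ⊢ p1, ((p2 ⅋ p2⊥) ⊗ p1⊥)
    [⅋]  ⊢ (p2 ⅋ p2⊥)
      [Ax]  ⊢ p2, p2⊥
    [Ax]  ⊢ p1, p1⊥
  [⅋]  ⊢ (p0⊥ ⅋ p0)
    [Ax]  ⊢ p0, p0⊥

Result: YES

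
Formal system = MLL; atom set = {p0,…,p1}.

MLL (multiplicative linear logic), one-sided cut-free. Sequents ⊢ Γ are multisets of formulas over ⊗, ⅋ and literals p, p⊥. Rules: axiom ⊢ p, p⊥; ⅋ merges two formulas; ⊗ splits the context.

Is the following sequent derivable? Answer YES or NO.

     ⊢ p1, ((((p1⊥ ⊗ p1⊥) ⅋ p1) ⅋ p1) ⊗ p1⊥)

Derivation (root first):
[⊗]  ⊢ p1, ((((p1⊥ ⊗ p1⊥) ⅋ p1) ⅋ p1) ⊗ p1⊥)
  [⅋]  ⊢ (((p1⊥ ⊗ p1⊥) ⅋ p1) ⅋ p1)
    [⅋]  ⊢ p1, ((p1⊥ ⊗ p1⊥) ⅋ p1)
      [⊗]  ⊢ p1, p1, (p1⊥ ⊗ p1⊥)
        [Ax]  ⊢ p1, p1⊥
        [Ax]  ⊢ p1, p1⊥
  [Ax]  ⊢ p1, p1⊥

Result: YES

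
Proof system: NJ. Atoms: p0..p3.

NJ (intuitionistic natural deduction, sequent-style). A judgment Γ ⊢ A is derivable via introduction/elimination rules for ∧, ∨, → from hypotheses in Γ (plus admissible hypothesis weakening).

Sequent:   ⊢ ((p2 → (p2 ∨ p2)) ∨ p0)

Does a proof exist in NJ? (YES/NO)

Derivation trace:
[∨I₁]  ⊢ ((p2 → (p2 ∨ p2)) ∨ p0)
  [→I]  ⊢ (p2 → (p2 ∨ p2))
    [∨I₂] p2 ⊢ (p2 ∨ p2)
      [Ax] p2 ⊢ p2

Result: YES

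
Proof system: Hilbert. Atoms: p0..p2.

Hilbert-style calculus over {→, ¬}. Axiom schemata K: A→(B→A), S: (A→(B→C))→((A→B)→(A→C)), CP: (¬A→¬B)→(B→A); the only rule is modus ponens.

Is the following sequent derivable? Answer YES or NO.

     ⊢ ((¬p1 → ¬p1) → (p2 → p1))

Enumerate valuations to refute Γ ⊢ Δ:
  v=000: Γ:[] Δ:[((¬p1 → ¬p1) → (p2 → p1))=T] refutes=False
  v=001: Γ:[] Δ:[((¬p1 → ¬p1) → (p2 → p1))=F] refutes=True  ← countermodel

Result: NO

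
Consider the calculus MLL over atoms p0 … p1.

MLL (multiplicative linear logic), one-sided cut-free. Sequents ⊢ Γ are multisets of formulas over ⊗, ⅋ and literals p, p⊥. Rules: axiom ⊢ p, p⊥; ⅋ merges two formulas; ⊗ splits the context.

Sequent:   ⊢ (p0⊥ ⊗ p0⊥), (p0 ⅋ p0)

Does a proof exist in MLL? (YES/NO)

Derivation (root first):
[⅋]  ⊢ (p0⊥ ⊗ p0⊥), (p0 ⅋ p0)
  [⊗]  ⊢ p0, p0, (p0⊥ ⊗ p0⊥)
    [Ax]  ⊢ p0, p0⊥
    [Ax]  ⊢ p0, p0⊥

Result: YES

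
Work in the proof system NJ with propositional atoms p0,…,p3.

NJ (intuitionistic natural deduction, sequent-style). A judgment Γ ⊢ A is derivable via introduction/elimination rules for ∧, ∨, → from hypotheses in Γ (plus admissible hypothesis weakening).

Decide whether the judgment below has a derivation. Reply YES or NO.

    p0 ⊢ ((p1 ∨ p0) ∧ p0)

Proof tree:
[∧I] p0 ⊢ ((p1 ∨ p0) ∧ p0)
  [∨I₂] p0 ⊢ (p1 ∨ p0)
    [Ax] p0 ⊢ p0
  [Ax] p0 ⊢ p0

Result: YES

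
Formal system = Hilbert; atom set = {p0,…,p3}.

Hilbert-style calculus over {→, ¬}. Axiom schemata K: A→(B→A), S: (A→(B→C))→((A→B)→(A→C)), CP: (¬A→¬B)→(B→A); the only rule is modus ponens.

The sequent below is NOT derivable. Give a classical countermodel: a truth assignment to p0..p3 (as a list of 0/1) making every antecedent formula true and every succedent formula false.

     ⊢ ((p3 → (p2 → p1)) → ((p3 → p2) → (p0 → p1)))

Search for a countermodel by truth-table:
  v=0000: Γ:[] Δ:[((p3 → (p2 → p1)) → ((p3 → p2) → (p0 → p1)))=T] refutes=False
  v=0001: Γ:[] Δ:[((p3 → (p2 → p1)) → ((p3 → p2) → (p0 → p1)))=T] refutes=False
  v=0010: Γ:[] Δ:[((p3 → (p2 → p1)) → ((p3 → p2) → (p0 → p1)))=T] refutes=False
  v=0011: Γ:[] Δ:[((p3 → (p2 → p1)) → ((p3 → p2) → (p0 → p1)))=T] refutes=False
  v=0100: Γ:[] Δ:[((p3 → (p2 → p1)) → ((p3 → p2) → (p0 → p1)))=T] refutes=False
  v=0101: Γ:[] Δ:[((p3 → (p2 → p1)) → ((p3 → p2) → (p0 → p1)))=T] refutes=False
  v=0110: Γ:[] Δ:[((p3 → (p2 → p1)) → ((p3 → p2) → (p0 → p1)))=T] refutes=False
  v=0111: Γ:[] Δ:[((p3 → (p2 → p1)) → ((p3 → p2) → (p0 → p1)))=T] refutes=False
  v=1000: Γ:[] Δ:[((p3 → (p2 → p1)) → ((p3 → p2) → (p0 → p1)))=F] refutes=True  ← countermodel

Result: [1, 0, 0, 0]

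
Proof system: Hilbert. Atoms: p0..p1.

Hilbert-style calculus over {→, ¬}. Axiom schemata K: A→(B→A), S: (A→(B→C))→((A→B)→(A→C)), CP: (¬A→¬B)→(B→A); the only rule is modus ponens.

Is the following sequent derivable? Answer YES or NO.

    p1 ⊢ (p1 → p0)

Search for a countermodel by truth-table:
  v=00: Γ:[p1=F] Δ:[(p1 → p0)=T] refutes=False
  v=01: Γ:[p1=T] Δ:[(p1 → p0)=F] refutes=True  ← countermodel

Result: NO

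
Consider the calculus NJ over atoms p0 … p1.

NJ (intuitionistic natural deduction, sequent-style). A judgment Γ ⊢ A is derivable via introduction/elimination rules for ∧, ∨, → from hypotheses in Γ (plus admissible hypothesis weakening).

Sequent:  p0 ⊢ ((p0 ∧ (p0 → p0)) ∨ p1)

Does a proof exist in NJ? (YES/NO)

Derivation (root first):
[∨I₁] p0 ⊢ ((p0 ∧ (p0 → p0)) ∨ p1)
  [∧I] p0 ⊢ (p0 ∧ (p0 → p0))
    [Ax] p0 ⊢ p0
    [→I]  ⊢ (p0 → p0)
      [Ax] p0 ⊢ p0

Result: YES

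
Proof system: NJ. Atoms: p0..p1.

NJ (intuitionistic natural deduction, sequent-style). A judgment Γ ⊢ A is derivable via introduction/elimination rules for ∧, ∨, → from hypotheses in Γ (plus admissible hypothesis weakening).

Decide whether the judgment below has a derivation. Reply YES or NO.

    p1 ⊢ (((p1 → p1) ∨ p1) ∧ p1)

Derivation trace:
[∧I] p1 ⊢ (((p1 → p1) ∨ p1) ∧ p1)
  [∨I₁]  ⊢ ((p1 → p1) ∨ p1)
    [→I]  ⊢ (p1 → p1)
      [Ax] p1 ⊢ p1
  [Ax] p1 ⊢ p1

Result: YES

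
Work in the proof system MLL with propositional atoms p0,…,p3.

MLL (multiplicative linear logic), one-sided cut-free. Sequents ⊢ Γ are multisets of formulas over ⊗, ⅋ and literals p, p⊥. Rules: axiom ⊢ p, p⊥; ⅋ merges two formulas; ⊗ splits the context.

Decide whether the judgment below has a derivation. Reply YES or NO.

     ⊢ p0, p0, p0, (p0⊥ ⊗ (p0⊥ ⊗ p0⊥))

Derivation trace:
[⊗]  ⊢ p0, p0, p0, (p0⊥ ⊗ (p0⊥ ⊗ p0⊥))
  [Ax]  ⊢ p0, p0⊥
  [⊗]  ⊢ p0, p0, (p0⊥ ⊗ p0⊥)
    [Ax]  ⊢ p0, p0⊥
    [Ax]  ⊢ p0, p0⊥

Result: YES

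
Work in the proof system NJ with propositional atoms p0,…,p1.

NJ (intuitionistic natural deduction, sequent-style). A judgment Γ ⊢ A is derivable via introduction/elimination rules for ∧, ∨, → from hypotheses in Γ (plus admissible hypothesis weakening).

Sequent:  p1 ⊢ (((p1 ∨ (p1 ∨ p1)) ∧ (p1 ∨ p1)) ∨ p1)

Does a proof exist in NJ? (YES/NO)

Derivation (root first):
[∨I₁] p1 ⊢ (((p1 ∨ (p1 ∨ p1)) ∧ (p1 ∨ p1)) ∨ p1)
  [∧I] p1 ⊢ ((p1 ∨ (p1 ∨ p1)) ∧ (p1 ∨ p1))
    [∨I₂] p1 ⊢ (p1 ∨ (p1 ∨ p1))
      [∨I₁] p1 ⊢ (p1 ∨ p1)
        [Ax] p1 ⊢ p1
    [∨I₁] p1 ⊢ (p1 ∨ p1)
      [Ax] p1 ⊢ p1

Result: YES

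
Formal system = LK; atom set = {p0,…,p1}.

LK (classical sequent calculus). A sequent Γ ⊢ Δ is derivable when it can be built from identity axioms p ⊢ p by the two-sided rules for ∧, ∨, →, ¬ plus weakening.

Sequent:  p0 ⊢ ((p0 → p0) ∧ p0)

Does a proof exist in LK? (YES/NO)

Proof tree:
[∧R] p0 ⊢ ((p0 → p0) ∧ p0)
  [→R]  ⊢ (p0 → p0)
    [Ax] p0 ⊢ p0
  [Ax] p0 ⊢ p0

Result: YES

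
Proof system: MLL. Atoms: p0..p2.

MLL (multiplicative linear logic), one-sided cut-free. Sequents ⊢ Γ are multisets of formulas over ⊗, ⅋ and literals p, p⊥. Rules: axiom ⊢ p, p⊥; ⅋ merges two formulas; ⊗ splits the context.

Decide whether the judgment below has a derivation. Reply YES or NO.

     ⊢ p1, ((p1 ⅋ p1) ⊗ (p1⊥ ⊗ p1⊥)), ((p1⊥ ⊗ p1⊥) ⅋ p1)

Proof tree:
[⅋]  ⊢ p1, ((p1 ⅋ p1) ⊗ (p1⊥ ⊗ p1⊥)), ((p1⊥ ⊗ p1⊥) ⅋ p1)
  [⊗]  ⊢ (p1⊥ ⊗ p1⊥), p1, p1, ((p1 ⅋ p1) ⊗ (p1⊥ ⊗ p1⊥))
    [⅋]  ⊢ (p1⊥ ⊗ p1⊥), (p1 ⅋ p1)
      [⊗]  ⊢ p1, p1, (p1⊥ ⊗ p1⊥)
        [Ax]  ⊢ p1, p1⊥
        [Ax]  ⊢ p1, p1⊥
    [⊗]  ⊢ p1, p1, (p1⊥ ⊗ p1⊥)
      [Ax]  ⊢ p1, p1⊥
      [Ax]  ⊢ p1, p1⊥

Result: YES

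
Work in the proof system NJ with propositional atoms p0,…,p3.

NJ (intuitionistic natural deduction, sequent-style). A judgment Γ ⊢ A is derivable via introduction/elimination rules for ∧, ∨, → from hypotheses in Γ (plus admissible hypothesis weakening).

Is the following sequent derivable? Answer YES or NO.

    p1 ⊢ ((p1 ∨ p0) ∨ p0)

Derivation trace:
[∨I₁] p1 ⊢ ((p1 ∨ p0) ∨ p0)
  [∨I₁] p1 ⊢ (p1 ∨ p0)
    [Ax] p1 ⊢ p1

Result: YES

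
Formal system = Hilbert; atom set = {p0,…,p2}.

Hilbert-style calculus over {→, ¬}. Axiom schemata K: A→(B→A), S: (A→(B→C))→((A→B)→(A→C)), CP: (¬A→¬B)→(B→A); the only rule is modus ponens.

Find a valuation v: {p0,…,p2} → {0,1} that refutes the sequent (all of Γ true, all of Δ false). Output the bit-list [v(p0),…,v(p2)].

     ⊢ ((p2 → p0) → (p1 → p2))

Truth-table refutation:
  v=000: Γ:[] Δ:[((p2 → p0) → (p1 → p2))=T] refutes=False
  v=001: Γ:[] Δ:[((p2 → p0) → (p1 → p2))=T] refutes=False
  v=010: Γ:[] Δ:[((p2 → p0) → (p1 → p2))=F] refutes=True  ← countermodel

Result: [0, 1, 0]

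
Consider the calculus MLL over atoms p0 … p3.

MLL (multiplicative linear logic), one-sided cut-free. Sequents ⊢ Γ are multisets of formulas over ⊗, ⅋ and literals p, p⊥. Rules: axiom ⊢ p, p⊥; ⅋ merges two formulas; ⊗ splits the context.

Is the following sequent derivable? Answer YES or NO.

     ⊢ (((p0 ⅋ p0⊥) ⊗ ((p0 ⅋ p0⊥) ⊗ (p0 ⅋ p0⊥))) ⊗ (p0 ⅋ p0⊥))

Proof tree:
[⊗]  ⊢ (((p0 ⅋ p0⊥) ⊗ ((p0 ⅋ p0⊥) ⊗ (p0 ⅋ p0⊥))) ⊗ (p0 ⅋ p0⊥))
  [⊗]  ⊢ ((p0 ⅋ p0⊥) ⊗ ((p0 ⅋ p0⊥) ⊗ (p0 ⅋ p0⊥)))
    [⅋]  ⊢ (p0 ⅋ p0⊥)
      [Ax]  ⊢ p0, p0⊥
    [⊗]  ⊢ ((p0 ⅋ p0⊥) ⊗ (p0 ⅋ p0⊥))
      [⅋]  ⊢ (p0 ⅋ p0⊥)
        [Ax]  ⊢ p0, p0⊥
      [⅋]  ⊢ (p0 ⅋ p0⊥)
        [Ax]  ⊢ p0, p0⊥
  [⅋]  ⊢ (p0 ⅋ p0⊥)
    [Ax]  ⊢ p0, p0⊥

Result: YES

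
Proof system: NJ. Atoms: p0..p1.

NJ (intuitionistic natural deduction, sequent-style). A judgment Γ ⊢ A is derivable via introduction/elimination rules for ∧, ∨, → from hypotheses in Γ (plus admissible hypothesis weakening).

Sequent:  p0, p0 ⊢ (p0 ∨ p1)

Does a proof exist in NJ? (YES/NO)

Derivation trace:
[∨I₁] p0, p0 ⊢ (p0 ∨ p1)
  [Wk] p0, p0 ⊢ p0
    [Ax] p0 ⊢ p0

Result: YES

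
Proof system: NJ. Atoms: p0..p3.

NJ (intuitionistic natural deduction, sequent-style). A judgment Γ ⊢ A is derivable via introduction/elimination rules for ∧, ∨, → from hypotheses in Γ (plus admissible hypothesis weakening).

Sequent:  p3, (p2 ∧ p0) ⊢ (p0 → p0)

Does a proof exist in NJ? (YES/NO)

Derivation trace:
[Wk] p3, (p2 ∧ p0) ⊢ (p0 → p0)
  [Wk] p3 ⊢ (p0 → p0)
    [→I]  ⊢ (p0 → p0)
      [Ax] p0 ⊢ p0

Result: YES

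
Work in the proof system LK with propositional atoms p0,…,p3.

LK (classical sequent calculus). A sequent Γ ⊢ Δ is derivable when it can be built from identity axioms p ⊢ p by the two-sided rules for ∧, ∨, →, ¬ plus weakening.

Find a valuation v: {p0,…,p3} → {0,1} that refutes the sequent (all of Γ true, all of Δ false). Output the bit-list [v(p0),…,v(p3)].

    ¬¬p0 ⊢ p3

Search for a countermodel by truth-table:
  v=0000: Γ:[¬¬p0=F] Δ:[p3=F] refutes=False
  v=0001: Γ:[¬¬p0=F] Δ:[p3=T] refutes=False
  v=0010: Γ:[¬¬p0=F] Δ:[p3=F] refutes=False
  v=0011: Γ:[¬¬p0=F] Δ:[p3=T] refutes=False
  v=0100: Γ:[¬¬p0=F] Δ:[p3=F] refutes=False
  v=0101: Γ:[¬¬p0=F] Δ:[p3=T] refutes=False
  v=0110: Γ:[¬¬p0=F] Δ:[p3=F] refutes=False
  v=0111: Γ:[¬¬p0=F] Δ:[p3=T] refutes=False
  v=1000: Γ:[¬¬p0=T] Δ:[p3=F] refutes=True  ← countermodel

Result: [1, 0, 0, 0]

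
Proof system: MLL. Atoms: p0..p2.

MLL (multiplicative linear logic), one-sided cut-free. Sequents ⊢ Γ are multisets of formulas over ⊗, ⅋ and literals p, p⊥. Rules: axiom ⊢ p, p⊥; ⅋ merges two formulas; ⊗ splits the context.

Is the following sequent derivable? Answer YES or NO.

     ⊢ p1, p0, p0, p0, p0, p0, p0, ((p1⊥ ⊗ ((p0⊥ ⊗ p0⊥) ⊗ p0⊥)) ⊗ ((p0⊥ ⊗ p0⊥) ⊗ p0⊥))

Proof tree:
[⊗]  ⊢ p1, p0, p0, p0, p0, p0, p0, ((p1⊥ ⊗ ((p0⊥ ⊗ p0⊥) ⊗ p0⊥)) ⊗ ((p0⊥ ⊗ p0⊥) ⊗ p0⊥))
  [⊗]  ⊢ p1, p0, p0, p0, (p1⊥ ⊗ ((p0⊥ ⊗ p0⊥) ⊗ p0⊥))
    [Ax]  ⊢ p1, p1⊥
    [⊗]  ⊢ p0, p0, p0, ((p0⊥ ⊗ p0⊥) ⊗ p0⊥)
      [⊗]  ⊢ p0, p0, (p0⊥ ⊗ p0⊥)
        [Ax]  ⊢ p0, p0⊥
        [Ax]  ⊢ p0, p0⊥
      [Ax]  ⊢ p0, p0⊥
  [⊗]  ⊢ p0, p0, p0, ((p0⊥ ⊗ p0⊥) ⊗ p0⊥)
    [⊗]  ⊢ p0, p0, (p0⊥ ⊗ p0⊥)
      [Ax]  ⊢ p0, p0⊥
      [Ax]  ⊢ p0, p0⊥
    [Ax]  ⊢ p0, p0⊥

Result: YES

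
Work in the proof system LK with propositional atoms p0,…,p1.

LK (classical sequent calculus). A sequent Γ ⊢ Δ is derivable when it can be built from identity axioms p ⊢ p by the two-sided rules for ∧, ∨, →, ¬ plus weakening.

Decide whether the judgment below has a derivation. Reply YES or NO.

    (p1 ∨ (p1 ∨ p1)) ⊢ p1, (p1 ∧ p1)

Proof tree:
[∨L] (p1 ∨ (p1 ∨ p1)) ⊢ p1, (p1 ∧ p1)
  [Ax] p1 ⊢ p1
  [∨L] (p1 ∨ p1) ⊢ p1, (p1 ∧ p1)
    [Ax] p1 ⊢ p1
    [∧R] p1 ⊢ (p1 ∧ p1)
      [Ax] p1 ⊢ p1
      [Ax] p1 ⊢ p1

Result: YES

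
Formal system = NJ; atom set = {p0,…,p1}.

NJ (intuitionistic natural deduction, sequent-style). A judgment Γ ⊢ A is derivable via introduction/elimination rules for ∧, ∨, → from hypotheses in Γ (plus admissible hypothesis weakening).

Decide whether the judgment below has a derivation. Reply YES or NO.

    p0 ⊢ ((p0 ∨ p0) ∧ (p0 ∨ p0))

Derivation trace:
[∧I] p0 ⊢ ((p0 ∨ p0) ∧ (p0 ∨ p0))
  [∨I₂] p0 ⊢ (p0 ∨ p0)
    [Ax] p0 ⊢ p0
  [∨I₂] p0 ⊢ (p0 ∨ p0)
    [Ax] p0 ⊢ p0

Result: YES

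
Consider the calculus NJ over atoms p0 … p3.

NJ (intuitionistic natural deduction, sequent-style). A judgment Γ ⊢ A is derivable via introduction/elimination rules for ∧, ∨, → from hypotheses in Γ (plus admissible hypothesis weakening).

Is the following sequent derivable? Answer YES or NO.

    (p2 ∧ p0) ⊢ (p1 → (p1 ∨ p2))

Derivation (root first):
[Wk] (p2 ∧ p0) ⊢ (p1 → (p1 ∨ p2))
  [→I]  ⊢ (p1 → (p1 ∨ p2))
    [∨I₁] p1 ⊢ (p1 ∨ p2)
      [Ax] p1 ⊢ p1

Result: YES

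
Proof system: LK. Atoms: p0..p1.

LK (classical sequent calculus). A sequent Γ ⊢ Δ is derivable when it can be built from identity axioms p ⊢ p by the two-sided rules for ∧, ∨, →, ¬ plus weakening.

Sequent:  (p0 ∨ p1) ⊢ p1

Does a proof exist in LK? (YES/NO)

Truth-table refutation:
  v=00: Γ:[(p0 ∨ p1)=F] Δ:[p1=F] refutes=False
  v=01: Γ:[(p0 ∨ p1)=T] Δ:[p1=T] refutes=False
  v=10: Γ:[(p0 ∨ p1)=T] Δ:[p1=F] refutes=True  ← countermodel

Result: NO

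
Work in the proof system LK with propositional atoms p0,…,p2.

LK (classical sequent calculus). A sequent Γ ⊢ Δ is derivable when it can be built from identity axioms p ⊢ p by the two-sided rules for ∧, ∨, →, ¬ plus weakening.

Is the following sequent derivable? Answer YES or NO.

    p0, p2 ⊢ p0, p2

Derivation (root first):
[WR] p0, p2 ⊢ p0, p2
  [WL] p0, p2 ⊢ p0
    [Ax] p0 ⊢ p0

Result: YES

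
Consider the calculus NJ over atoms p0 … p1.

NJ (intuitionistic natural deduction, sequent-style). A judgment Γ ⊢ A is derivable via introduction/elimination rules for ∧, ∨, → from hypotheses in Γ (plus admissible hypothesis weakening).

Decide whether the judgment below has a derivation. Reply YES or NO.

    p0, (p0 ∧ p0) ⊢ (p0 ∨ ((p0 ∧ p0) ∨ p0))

Derivation (root first):
[∨I₂] p0, (p0 ∧ p0) ⊢ (p0 ∨ ((p0 ∧ p0) ∨ p0))
  [Wk] p0, (p0 ∧ p0) ⊢ ((p0 ∧ p0) ∨ p0)
    [∨I₁] p0 ⊢ ((p0 ∧ p0) ∨ p0)
      [∧I] p0 ⊢ (p0 ∧ p0)
        [Ax] p0 ⊢ p0
        [Ax] p0 ⊢ p0

Result: YES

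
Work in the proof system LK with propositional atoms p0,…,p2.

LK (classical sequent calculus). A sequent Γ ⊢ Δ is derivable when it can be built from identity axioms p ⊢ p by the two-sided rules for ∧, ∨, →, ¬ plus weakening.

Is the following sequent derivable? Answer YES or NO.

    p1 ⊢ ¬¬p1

Proof tree:
[¬R] p1 ⊢ ¬¬p1
  [¬L] p1, ¬p1 ⊢ 
    [Ax] p1 ⊢ p1

Result: YES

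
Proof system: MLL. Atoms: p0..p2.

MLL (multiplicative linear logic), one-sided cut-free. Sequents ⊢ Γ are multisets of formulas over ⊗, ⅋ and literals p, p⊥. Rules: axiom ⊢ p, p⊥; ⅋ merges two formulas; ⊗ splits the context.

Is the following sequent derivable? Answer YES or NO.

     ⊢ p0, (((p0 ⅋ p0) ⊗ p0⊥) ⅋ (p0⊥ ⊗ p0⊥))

Derivation (root first):
[⅋]  ⊢ p0, (((p0 ⅋ p0) ⊗ p0⊥) ⅋ (p0⊥ ⊗ p0⊥))
  [⊗]  ⊢ (p0⊥ ⊗ p0⊥), p0, ((p0 ⅋ p0) ⊗ p0⊥)
    [⅋]  ⊢ (p0⊥ ⊗ p0⊥), (p0 ⅋ p0)
      [⊗]  ⊢ p0, p0, (p0⊥ ⊗ p0⊥)
        [Ax]  ⊢ p0, p0⊥
        [Ax]  ⊢ p0, p0⊥
    [Ax]  ⊢ p0, p0⊥

Result: YES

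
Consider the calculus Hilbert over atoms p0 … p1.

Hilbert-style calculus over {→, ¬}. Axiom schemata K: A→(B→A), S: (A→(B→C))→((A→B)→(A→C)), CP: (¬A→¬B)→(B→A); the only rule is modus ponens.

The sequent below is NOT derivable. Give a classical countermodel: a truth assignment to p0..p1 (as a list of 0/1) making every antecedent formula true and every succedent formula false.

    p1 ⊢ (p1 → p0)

Search for a countermodel by truth-table:
  v=00: Γ:[p1=F] Δ:[(p1 → p0)=T] refutes=False
  v=01: Γ:[p1=T] Δ:[(p1 → p0)=F] refutes=True  ← countermodel

Result: [0, 1]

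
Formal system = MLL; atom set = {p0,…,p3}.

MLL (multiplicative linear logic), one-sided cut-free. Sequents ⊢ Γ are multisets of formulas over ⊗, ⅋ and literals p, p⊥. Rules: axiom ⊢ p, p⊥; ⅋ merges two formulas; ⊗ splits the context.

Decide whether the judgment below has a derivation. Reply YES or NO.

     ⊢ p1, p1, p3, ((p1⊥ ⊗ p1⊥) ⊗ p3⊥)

Derivation (root first):
[⊗]  ⊢ p1, p1, p3, ((p1⊥ ⊗ p1⊥) ⊗ p3⊥)
  [⊗]  ⊢ p1, p1, (p1⊥ ⊗ p1⊥)
    [Ax]  ⊢ p1, p1⊥
    [Ax]  ⊢ p1, p1⊥
  [Ax]  ⊢ p3, p3⊥

Result: YES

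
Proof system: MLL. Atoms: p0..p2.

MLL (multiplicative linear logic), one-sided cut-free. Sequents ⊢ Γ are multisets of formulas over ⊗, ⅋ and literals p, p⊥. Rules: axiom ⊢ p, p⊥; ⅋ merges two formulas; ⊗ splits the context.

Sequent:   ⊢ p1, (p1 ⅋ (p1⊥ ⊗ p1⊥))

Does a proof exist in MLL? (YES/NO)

Derivation trace:
[⅋]  ⊢ p1, (p1 ⅋ (p1⊥ ⊗ p1⊥))
  [⊗]  ⊢ p1, p1, (p1⊥ ⊗ p1⊥)
    [Ax]  ⊢ p1, p1⊥
    [Ax]  ⊢ p1, p1⊥

Result: YES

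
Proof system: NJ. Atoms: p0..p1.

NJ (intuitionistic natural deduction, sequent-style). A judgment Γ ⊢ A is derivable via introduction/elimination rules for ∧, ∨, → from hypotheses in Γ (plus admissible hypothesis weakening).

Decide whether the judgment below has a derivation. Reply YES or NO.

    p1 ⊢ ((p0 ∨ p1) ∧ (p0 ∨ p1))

Proof tree:
[∧I] p1 ⊢ ((p0 ∨ p1) ∧ (p0 ∨ p1))
  [∨I₂] p1 ⊢ (p0 ∨ p1)
    [Ax] p1 ⊢ p1
  [∨I₂] p1 ⊢ (p0 ∨ p1)
    [Ax] p1 ⊢ p1

Result: YES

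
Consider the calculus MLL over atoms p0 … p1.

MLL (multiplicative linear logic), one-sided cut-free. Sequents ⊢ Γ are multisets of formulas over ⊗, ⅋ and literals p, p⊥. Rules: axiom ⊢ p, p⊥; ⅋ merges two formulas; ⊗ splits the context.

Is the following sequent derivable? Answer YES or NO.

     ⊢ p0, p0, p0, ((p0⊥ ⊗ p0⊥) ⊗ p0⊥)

Derivation (root first):
[⊗]  ⊢ p0, p0, p0, ((p0⊥ ⊗ p0⊥) ⊗ p0⊥)
  [⊗]  ⊢ p0, p0, (p0⊥ ⊗ p0⊥)
    [Ax]  ⊢ p0, p0⊥
    [Ax]  ⊢ p0, p0⊥
  [Ax]  ⊢ p0, p0⊥

Result: YES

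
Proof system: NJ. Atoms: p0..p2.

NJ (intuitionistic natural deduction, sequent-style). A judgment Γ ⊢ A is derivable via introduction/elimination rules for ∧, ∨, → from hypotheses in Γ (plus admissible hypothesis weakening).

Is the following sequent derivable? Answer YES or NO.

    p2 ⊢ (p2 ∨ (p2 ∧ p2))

Derivation (root first):
[∨I₂] p2 ⊢ (p2 ∨ (p2 ∧ p2))
  [∧I] p2 ⊢ (p2 ∧ p2)
    [Ax] p2 ⊢ p2
    [Ax] p2 ⊢ p2

Result: YES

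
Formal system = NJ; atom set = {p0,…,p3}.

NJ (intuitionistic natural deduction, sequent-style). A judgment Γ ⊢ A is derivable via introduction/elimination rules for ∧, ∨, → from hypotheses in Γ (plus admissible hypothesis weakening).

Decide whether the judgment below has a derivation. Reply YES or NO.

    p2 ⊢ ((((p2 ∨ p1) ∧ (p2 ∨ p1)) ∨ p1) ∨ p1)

Proof tree:
[∨I₁] p2 ⊢ ((((p2 ∨ p1) ∧ (p2 ∨ p1)) ∨ p1) ∨ p1)
  [∨I₁] p2 ⊢ (((p2 ∨ p1) ∧ (p2 ∨ p1)) ∨ p1)
    [∧I] p2 ⊢ ((p2 ∨ p1) ∧ (p2 ∨ p1))
      [∨I₁] p2 ⊢ (p2 ∨ p1)
        [Ax] p2 ⊢ p2
      [∨I₁] p2 ⊢ (p2 ∨ p1)
        [Ax] p2 ⊢ p2

Result: YES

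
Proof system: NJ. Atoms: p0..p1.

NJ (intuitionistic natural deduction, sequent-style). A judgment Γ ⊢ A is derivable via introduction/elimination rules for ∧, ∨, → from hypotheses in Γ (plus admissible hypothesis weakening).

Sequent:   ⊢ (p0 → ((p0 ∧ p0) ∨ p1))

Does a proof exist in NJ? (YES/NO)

Derivation trace:
[→I]  ⊢ (p0 → ((p0 ∧ p0) ∨ p1))
  [∨I₁] p0 ⊢ ((p0 ∧ p0) ∨ p1)
    [∧I] p0 ⊢ (p0 ∧ p0)
      [Ax] p0 ⊢ p0
      [Ax] p0 ⊢ p0

Result: YES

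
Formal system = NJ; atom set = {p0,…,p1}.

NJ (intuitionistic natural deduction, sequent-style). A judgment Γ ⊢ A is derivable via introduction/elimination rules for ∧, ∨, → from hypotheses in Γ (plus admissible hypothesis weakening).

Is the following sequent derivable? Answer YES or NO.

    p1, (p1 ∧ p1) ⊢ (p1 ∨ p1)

Derivation (root first):
[∨I₂] p1, (p1 ∧ p1) ⊢ (p1 ∨ p1)
  [Wk] p1, (p1 ∧ p1) ⊢ p1
    [Ax] p1 ⊢ p1

Result: YES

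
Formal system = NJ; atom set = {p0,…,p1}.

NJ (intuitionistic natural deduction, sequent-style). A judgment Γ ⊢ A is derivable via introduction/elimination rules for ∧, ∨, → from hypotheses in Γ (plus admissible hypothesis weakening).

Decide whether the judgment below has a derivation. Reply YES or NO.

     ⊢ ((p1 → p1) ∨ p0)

Derivation (root first):
[∨I₁]  ⊢ ((p1 → p1) ∨ p0)
  [→I]  ⊢ (p1 → p1)
    [Ax] p1 ⊢ p1

Result: YES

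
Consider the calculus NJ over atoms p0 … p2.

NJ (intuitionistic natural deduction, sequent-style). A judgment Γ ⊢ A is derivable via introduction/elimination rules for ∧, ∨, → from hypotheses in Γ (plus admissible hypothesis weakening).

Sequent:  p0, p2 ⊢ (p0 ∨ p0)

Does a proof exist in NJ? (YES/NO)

Proof tree:
[∨I₂] p0, p2 ⊢ (p0 ∨ p0)
  [Wk] p0, p2 ⊢ p0
    [Ax] p0 ⊢ p0

Result: YES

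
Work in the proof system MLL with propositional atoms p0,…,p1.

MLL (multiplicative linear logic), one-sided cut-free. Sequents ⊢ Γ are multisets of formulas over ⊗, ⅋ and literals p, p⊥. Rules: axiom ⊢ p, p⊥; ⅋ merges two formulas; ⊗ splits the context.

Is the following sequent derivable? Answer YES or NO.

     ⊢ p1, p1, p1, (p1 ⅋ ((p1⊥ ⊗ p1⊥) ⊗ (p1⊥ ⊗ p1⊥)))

Derivation (root first):
[⅋]  ⊢ p1, p1, p1, (p1 ⅋ ((p1⊥ ⊗ p1⊥) ⊗ (p1⊥ ⊗ p1⊥)))
  [⊗]  ⊢ p1, p1, p1, p1, ((p1⊥ ⊗ p1⊥) ⊗ (p1⊥ ⊗ p1⊥))
    [⊗]  ⊢ p1, p1, (p1⊥ ⊗ p1⊥)
      [Ax]  ⊢ p1, p1⊥
      [Ax]  ⊢ p1, p1⊥
    [⊗]  ⊢ p1, p1, (p1⊥ ⊗ p1⊥)
      [Ax]  ⊢ p1, p1⊥
      [Ax]  ⊢ p1, p1⊥

Result: YES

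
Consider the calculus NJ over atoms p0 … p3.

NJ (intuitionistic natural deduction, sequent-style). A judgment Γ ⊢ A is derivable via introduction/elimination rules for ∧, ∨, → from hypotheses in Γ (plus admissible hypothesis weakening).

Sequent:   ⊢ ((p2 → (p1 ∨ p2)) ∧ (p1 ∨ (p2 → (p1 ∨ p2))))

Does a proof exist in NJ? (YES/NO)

Proof tree:
[∧I]  ⊢ ((p2 → (p1 ∨ p2)) ∧ (p1 ∨ (p2 → (p1 ∨ p2))))
  [→I]  ⊢ (p2 → (p1 ∨ p2))
    [∨I₂] p2 ⊢ (p1 ∨ p2)
      [Ax] p2 ⊢ p2
  [∨I₂]  ⊢ (p1 ∨ (p2 → (p1 ∨ p2)))
    [→I]  ⊢ (p2 → (p1 ∨ p2))
      [∨I₂] p2 ⊢ (p1 ∨ p2)
        [Ax] p2 ⊢ p2

Result: YES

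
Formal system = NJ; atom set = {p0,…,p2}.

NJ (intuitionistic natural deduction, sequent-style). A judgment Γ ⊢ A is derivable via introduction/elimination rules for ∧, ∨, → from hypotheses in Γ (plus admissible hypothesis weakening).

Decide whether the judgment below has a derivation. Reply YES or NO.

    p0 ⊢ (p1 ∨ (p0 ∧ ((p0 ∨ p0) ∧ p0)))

Derivation trace:
[∨I₂] p0 ⊢ (p1 ∨ (p0 ∧ ((p0 ∨ p0) ∧ p0)))
  [∧I] p0 ⊢ (p0 ∧ ((p0 ∨ p0) ∧ p0))
    [Ax] p0 ⊢ p0
    [∧I] p0 ⊢ ((p0 ∨ p0) ∧ p0)
      [∨I₂] p0 ⊢ (p0 ∨ p0)
        [Ax] p0 ⊢ p0
      [Ax] p0 ⊢ p0

Result: YES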